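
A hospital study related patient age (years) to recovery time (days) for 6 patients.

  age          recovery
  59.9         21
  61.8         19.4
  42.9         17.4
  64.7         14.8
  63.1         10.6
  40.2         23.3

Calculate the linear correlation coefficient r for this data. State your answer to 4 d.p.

-0.5521

n = 6, Σx = 332.6, Σy = 106.5, Σx² = 19031.4, Σy² = 1994.41, Σxy = 5766.36
nΣxy − ΣxΣy = 34598.16 − 35421.9 = -823.74
nΣx² − (Σx)² = 114188.4 − 110622.76 = 3565.64; nΣy² − (Σy)² = 11966.46 − 11342.25 = 624.21
r = -823.74 / √(3565.64 × 624.21) = -823.74 / 1491.8807 ≈ -0.5521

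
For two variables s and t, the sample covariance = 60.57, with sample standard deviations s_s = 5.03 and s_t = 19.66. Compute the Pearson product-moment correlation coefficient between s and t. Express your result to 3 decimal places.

r = Cov(s,t) / (s_s · s_t) = 60.57 / (5.03 × 19.66)
  = 60.57 / 98.8898 ≈ 0.612

0.612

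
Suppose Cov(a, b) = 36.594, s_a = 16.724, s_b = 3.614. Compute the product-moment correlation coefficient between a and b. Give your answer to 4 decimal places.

0.6055

r = Cov(a,b) / (s_a · s_b) = 36.594 / (16.724 × 3.614)
  = 36.594 / 60.4405 ≈ 0.6055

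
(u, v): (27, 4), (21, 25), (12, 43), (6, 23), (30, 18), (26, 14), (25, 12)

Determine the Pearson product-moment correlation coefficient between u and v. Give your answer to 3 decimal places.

n = 7, Σu = 147, Σv = 139, Σu² = 3551, Σv² = 3683, Σuv = 2491
nΣuv − ΣuΣv = 17437 − 20433 = -2996
nΣu² − (Σu)² = 24857 − 21609 = 3248; nΣv² − (Σv)² = 25781 − 19321 = 6460
r = -2996 / √(3248 × 6460) = -2996 / 4580.6200 ≈ -0.654

-0.654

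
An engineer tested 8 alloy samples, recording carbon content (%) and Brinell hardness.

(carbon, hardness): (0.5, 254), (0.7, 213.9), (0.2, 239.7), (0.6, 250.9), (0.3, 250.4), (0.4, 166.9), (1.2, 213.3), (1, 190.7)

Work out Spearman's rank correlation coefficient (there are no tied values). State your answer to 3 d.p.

-0.310

Rank carbon: 4, 6, 1, 5, 2, 3, 8, 7
Rank hardness: 8, 4, 5, 7, 6, 1, 3, 2
d = rank(carbon) − rank(hardness): -4, 2, -4, -2, -4, 2, 5, 5; Σd² = 110
ρ = 1 − 6Σd² / [n(n²−1)] = 1 − 6×110 / (8×63) = 1 − 660/504 ≈ -0.310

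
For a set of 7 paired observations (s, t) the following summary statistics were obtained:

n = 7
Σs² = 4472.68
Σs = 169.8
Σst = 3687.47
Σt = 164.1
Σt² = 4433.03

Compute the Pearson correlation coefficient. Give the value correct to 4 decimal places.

r = (nΣst − ΣsΣt) / √[(nΣs² − (Σs)²)(nΣt² − (Σt)²)]
Numerator: 7×3687.47 − 169.8×164.1 = -2051.89
Denominator: √[(31308.76 − 28832.04)(31031.21 − 26928.81)] = √[2476.72 × 4102.4] = 3187.5533
r = -2051.89 / 3187.5533 ≈ -0.6437

-0.6437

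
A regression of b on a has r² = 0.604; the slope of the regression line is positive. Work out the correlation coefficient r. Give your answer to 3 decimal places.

0.777

|r| = √0.604 = 0.777
The association is positive, so r = 0.777.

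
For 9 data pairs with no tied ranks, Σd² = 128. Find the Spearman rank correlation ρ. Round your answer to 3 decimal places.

ρ = 1 − 6Σd² / [n(n²−1)] = 1 − 6×128 / (9×80)
  = 1 − 768/720 = 1 − 1.0667 ≈ -0.067

-0.067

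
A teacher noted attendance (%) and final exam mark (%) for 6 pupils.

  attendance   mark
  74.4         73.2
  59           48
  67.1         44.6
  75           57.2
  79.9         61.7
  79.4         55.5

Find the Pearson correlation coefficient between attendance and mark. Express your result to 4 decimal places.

0.5945

n = 6, Σx = 434.8, Σy = 340.2, Σx² = 31832.14, Σy² = 19810.38, Σxy = 24897.27
nΣxy − ΣxΣy = 149383.62 − 147918.96 = 1464.66
nΣx² − (Σx)² = 190992.84 − 189051.04 = 1941.8; nΣy² − (Σy)² = 118862.28 − 115736.04 = 3126.24
r = 1464.66 / √(1941.8 × 3126.24) = 1464.66 / 2463.8451 ≈ 0.5945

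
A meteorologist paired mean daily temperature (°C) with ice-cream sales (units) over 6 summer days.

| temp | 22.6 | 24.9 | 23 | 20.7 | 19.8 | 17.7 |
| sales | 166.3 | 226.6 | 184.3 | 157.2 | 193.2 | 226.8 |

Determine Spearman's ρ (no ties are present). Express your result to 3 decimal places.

-0.200

Rank temp: 4, 6, 5, 3, 2, 1
Rank sales: 2, 5, 3, 1, 4, 6
d = rank(temp) − rank(sales): 2, 1, 2, 2, -2, -5; Σd² = 42
ρ = 1 − 6Σd² / [n(n²−1)] = 1 − 6×42 / (6×35) = 1 − 252/210 ≈ -0.200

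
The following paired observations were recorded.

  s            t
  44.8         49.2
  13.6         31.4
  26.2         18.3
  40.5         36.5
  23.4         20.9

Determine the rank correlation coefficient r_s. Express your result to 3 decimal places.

0.600

Rank s: 5, 1, 3, 4, 2
Rank t: 5, 3, 1, 4, 2
d = rank(s) − rank(t): 0, -2, 2, 0, 0; Σd² = 8
ρ = 1 − 6Σd² / [n(n²−1)] = 1 − 6×8 / (5×24) = 1 − 48/120 ≈ 0.600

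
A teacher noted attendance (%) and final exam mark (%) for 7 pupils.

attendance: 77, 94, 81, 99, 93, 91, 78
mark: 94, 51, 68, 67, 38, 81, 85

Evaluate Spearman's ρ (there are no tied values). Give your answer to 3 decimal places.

-0.821

Rank attendance: 1, 6, 3, 7, 5, 4, 2
Rank mark: 7, 2, 4, 3, 1, 5, 6
d = rank(attendance) − rank(mark): -6, 4, -1, 4, 4, -1, -4; Σd² = 102
ρ = 1 − 6Σd² / [n(n²−1)] = 1 − 6×102 / (7×48) = 1 − 612/336 ≈ -0.821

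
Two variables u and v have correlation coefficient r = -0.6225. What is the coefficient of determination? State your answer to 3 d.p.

r² = (-0.6225)² = 0.388

0.388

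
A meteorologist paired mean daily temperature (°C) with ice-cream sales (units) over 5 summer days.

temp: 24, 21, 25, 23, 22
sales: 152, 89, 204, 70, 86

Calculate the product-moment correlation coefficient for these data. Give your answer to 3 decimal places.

0.831

n = 5, Σx = 115, Σy = 601, Σx² = 2655, Σy² = 84937, Σxy = 14119
nΣxy − ΣxΣy = 70595 − 69115 = 1480
nΣx² − (Σx)² = 13275 − 13225 = 50; nΣy² − (Σy)² = 424685 − 361201 = 63484
r = 1480 / √(50 × 63484) = 1480 / 1781.6285 ≈ 0.831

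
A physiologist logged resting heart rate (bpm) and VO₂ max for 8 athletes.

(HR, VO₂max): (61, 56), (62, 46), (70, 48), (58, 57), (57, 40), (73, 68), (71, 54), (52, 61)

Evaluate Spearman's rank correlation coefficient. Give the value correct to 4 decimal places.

Rank HR: 4, 5, 6, 3, 2, 8, 7, 1
Rank VO₂max: 5, 2, 3, 6, 1, 8, 4, 7
d = rank(HR) − rank(VO₂max): -1, 3, 3, -3, 1, 0, 3, -6; Σd² = 74
ρ = 1 − 6Σd² / [n(n²−1)] = 1 − 6×74 / (8×63) = 1 − 444/504 ≈ 0.1190

0.1190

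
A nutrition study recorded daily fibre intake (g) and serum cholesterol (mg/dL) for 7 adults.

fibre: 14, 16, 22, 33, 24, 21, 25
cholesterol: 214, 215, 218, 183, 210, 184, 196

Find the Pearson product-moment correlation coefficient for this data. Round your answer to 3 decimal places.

-0.654

n = 7, Σx = 155, Σy = 1420, Σx² = 3667, Σy² = 289406, Σxy = 31075
nΣxy − ΣxΣy = 217525 − 220100 = -2575
nΣx² − (Σx)² = 25669 − 24025 = 1644; nΣy² − (Σy)² = 2025842 − 2016400 = 9442
r = -2575 / √(1644 × 9442) = -2575 / 3939.8792 ≈ -0.654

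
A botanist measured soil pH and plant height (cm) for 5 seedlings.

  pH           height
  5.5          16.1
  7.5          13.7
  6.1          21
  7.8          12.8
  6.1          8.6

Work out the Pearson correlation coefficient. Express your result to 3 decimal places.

n = 5, Σx = 33, Σy = 72.2, Σx² = 221.76, Σy² = 1125.7, Σxy = 471.7
nΣxy − ΣxΣy = 2358.5 − 2382.6 = -24.1
nΣx² − (Σx)² = 1108.8 − 1089 = 19.8; nΣy² − (Σy)² = 5628.5 − 5212.84 = 415.66
r = -24.1 / √(19.8 × 415.66) = -24.1 / 90.7197 ≈ -0.266

-0.266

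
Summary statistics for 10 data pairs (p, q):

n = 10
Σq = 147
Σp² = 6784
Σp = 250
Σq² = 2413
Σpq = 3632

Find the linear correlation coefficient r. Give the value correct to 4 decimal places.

-0.1172

r = (nΣpq − ΣpΣq) / √[(nΣp² − (Σp)²)(nΣq² − (Σq)²)]
Numerator: 10×3632 − 250×147 = -430
Denominator: √[(67840 − 62500)(24130 − 21609)] = √[5340 × 2521] = 3669.0789
r = -430 / 3669.0789 ≈ -0.1172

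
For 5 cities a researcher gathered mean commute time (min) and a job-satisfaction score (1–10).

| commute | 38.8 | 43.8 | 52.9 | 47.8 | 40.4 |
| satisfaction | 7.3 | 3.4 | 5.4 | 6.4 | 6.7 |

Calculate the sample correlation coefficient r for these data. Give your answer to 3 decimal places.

n = 5, Σx = 223.7, Σy = 29.2, Σx² = 10139.29, Σy² = 179.86, Σxy = 1294.42
nΣxy − ΣxΣy = 6472.1 − 6532.04 = -59.94
nΣx² − (Σx)² = 50696.45 − 50041.69 = 654.76; nΣy² − (Σy)² = 899.3 − 852.64 = 46.66
r = -59.94 / √(654.76 × 46.66) = -59.94 / 174.7887 ≈ -0.343

-0.343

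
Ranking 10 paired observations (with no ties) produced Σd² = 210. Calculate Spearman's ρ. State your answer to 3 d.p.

-0.273

ρ = 1 − 6Σd² / [n(n²−1)] = 1 − 6×210 / (10×99)
  = 1 − 1260/990 = 1 − 1.2727 ≈ -0.273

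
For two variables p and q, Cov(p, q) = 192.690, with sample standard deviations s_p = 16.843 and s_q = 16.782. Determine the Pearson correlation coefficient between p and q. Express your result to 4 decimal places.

0.6817

r = Cov(p,q) / (s_p · s_q) = 192.690 / (16.843 × 16.782)
  = 192.690 / 282.6592 ≈ 0.6817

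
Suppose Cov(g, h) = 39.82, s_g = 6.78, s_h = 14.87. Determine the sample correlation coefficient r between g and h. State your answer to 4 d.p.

r = Cov(g,h) / (s_g · s_h) = 39.82 / (6.78 × 14.87)
  = 39.82 / 100.8186 ≈ 0.3950

0.3950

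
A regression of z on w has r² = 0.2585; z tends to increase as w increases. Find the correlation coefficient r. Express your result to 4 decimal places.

|r| = √0.2585 = 0.5084
The association is positive, so r = 0.5084.

0.5084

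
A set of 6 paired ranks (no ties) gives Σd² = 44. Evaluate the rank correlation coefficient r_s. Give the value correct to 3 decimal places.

-0.257

ρ = 1 − 6Σd² / [n(n²−1)] = 1 − 6×44 / (6×35)
  = 1 − 264/210 = 1 − 1.2571 ≈ -0.257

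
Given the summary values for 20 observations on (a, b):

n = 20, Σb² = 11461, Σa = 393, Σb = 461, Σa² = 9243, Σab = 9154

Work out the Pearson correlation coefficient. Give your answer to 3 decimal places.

r = (nΣab − ΣaΣb) / √[(nΣa² − (Σa)²)(nΣb² − (Σb)²)]
Numerator: 20×9154 − 393×461 = 1907
Denominator: √[(184860 − 154449)(229220 − 212521)] = √[30411 × 16699] = 22535.1567
r = 1907 / 22535.1567 ≈ 0.085

0.085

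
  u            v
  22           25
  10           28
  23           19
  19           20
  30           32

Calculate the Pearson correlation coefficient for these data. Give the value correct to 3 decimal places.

0.176

n = 5, Σu = 104, Σv = 124, Σu² = 2374, Σv² = 3194, Σuv = 2607
nΣuv − ΣuΣv = 13035 − 12896 = 139
nΣu² − (Σu)² = 11870 − 10816 = 1054; nΣv² − (Σv)² = 15970 − 15376 = 594
r = 139 / √(1054 × 594) = 139 / 791.2496 ≈ 0.176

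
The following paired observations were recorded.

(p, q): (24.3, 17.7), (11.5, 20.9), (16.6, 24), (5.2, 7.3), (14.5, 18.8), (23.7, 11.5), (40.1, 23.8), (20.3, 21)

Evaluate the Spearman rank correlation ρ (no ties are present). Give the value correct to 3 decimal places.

Rank p: 7, 2, 4, 1, 3, 6, 8, 5
Rank q: 3, 5, 8, 1, 4, 2, 7, 6
d = rank(p) − rank(q): 4, -3, -4, 0, -1, 4, 1, -1; Σd² = 60
ρ = 1 − 6Σd² / [n(n²−1)] = 1 − 6×60 / (8×63) = 1 − 360/504 ≈ 0.286

0.286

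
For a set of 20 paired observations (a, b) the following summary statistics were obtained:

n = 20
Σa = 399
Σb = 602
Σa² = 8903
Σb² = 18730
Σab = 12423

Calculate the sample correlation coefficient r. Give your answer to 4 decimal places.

r = (nΣab − ΣaΣb) / √[(nΣa² − (Σa)²)(nΣb² − (Σb)²)]
Numerator: 20×12423 − 399×602 = 8262
Denominator: √[(178060 − 159201)(374600 − 362404)] = √[18859 × 12196] = 15165.8948
r = 8262 / 15165.8948 ≈ 0.5448

0.5448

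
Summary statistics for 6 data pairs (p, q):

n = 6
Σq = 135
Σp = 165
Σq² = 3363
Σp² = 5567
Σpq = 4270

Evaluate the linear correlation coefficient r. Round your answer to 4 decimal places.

r = (nΣpq − ΣpΣq) / √[(nΣp² − (Σp)²)(nΣq² − (Σq)²)]
Numerator: 6×4270 − 165×135 = 3345
Denominator: √[(33402 − 27225)(20178 − 18225)] = √[6177 × 1953] = 3473.2810
r = 3345 / 3473.2810 ≈ 0.9631

0.9631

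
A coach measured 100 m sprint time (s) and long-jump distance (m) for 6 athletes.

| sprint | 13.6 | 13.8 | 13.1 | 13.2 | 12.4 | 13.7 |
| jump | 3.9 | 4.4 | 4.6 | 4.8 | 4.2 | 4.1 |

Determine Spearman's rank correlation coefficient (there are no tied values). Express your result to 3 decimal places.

-0.257

Rank sprint: 4, 6, 2, 3, 1, 5
Rank jump: 1, 4, 5, 6, 3, 2
d = rank(sprint) − rank(jump): 3, 2, -3, -3, -2, 3; Σd² = 44
ρ = 1 − 6Σd² / [n(n²−1)] = 1 − 6×44 / (6×35) = 1 − 264/210 ≈ -0.257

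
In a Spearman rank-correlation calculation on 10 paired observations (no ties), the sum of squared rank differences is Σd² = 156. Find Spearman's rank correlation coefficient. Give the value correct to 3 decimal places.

ρ = 1 − 6Σd² / [n(n²−1)] = 1 − 6×156 / (10×99)
  = 1 − 936/990 = 1 − 0.9455 ≈ 0.055

0.055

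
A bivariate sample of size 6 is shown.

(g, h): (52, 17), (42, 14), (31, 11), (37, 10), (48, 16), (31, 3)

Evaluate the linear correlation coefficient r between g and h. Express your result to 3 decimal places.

0.859

n = 6, Σg = 241, Σh = 71, Σg² = 10063, Σh² = 971, Σgh = 3044
nΣgh − ΣgΣh = 18264 − 17111 = 1153
nΣg² − (Σg)² = 60378 − 58081 = 2297; nΣh² − (Σh)² = 5826 − 5041 = 785
r = 1153 / √(2297 × 785) = 1153 / 1342.8123 ≈ 0.859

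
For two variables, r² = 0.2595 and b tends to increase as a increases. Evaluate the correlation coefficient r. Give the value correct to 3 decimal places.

|r| = √0.2595 = 0.509
The association is positive, so r = 0.509.

0.509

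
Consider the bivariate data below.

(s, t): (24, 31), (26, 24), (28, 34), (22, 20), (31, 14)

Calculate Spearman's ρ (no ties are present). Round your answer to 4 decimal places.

Rank s: 2, 3, 4, 1, 5
Rank t: 4, 3, 5, 2, 1
d = rank(s) − rank(t): -2, 0, -1, -1, 4; Σd² = 22
ρ = 1 − 6Σd² / [n(n²−1)] = 1 − 6×22 / (5×24) = 1 − 132/120 ≈ -0.1000

-0.1000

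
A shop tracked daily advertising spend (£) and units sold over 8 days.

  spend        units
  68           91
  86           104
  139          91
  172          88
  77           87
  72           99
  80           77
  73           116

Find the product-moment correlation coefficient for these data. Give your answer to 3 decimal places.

n = 8, Σx = 767, Σy = 753, Σx² = 83767, Σy² = 71877, Σxy = 71372
nΣxy − ΣxΣy = 570976 − 577551 = -6575
nΣx² − (Σx)² = 670136 − 588289 = 81847; nΣy² − (Σy)² = 575016 − 567009 = 8007
r = -6575 / √(81847 × 8007) = -6575 / 25599.7838 ≈ -0.257

-0.257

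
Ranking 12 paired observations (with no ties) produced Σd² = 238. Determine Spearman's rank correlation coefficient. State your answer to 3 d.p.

ρ = 1 − 6Σd² / [n(n²−1)] = 1 − 6×238 / (12×143)
  = 1 − 1428/1716 = 1 − 0.8322 ≈ 0.168

0.168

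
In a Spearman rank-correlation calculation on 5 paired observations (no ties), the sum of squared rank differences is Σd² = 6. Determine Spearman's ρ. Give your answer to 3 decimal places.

0.700

ρ = 1 − 6Σd² / [n(n²−1)] = 1 − 6×6 / (5×24)
  = 1 − 36/120 = 1 − 0.3000 ≈ 0.700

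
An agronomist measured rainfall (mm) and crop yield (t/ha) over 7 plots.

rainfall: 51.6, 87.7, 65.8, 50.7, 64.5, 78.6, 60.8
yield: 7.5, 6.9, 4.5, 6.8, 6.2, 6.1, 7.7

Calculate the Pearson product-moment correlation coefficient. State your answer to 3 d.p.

-0.237

n = 7, Σx = 459.7, Σy = 45.7, Σx² = 31288.83, Σy² = 305.29, Σxy = 2980.51
nΣxy − ΣxΣy = 20863.57 − 21008.29 = -144.72
nΣx² − (Σx)² = 219021.81 − 211324.09 = 7697.72; nΣy² − (Σy)² = 2137.03 − 2088.49 = 48.54
r = -144.72 / √(7697.72 × 48.54) = -144.72 / 611.2670 ≈ -0.237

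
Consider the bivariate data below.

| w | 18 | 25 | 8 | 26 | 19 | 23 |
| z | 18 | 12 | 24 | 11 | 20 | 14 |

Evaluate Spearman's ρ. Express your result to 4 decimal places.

Rank w: 2, 5, 1, 6, 3, 4
Rank z: 4, 2, 6, 1, 5, 3
d = rank(w) − rank(z): -2, 3, -5, 5, -2, 1; Σd² = 68
ρ = 1 − 6Σd² / [n(n²−1)] = 1 − 6×68 / (6×35) = 1 − 408/210 ≈ -0.9429

-0.9429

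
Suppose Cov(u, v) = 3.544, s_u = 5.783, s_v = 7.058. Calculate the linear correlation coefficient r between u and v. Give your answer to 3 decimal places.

0.087

r = Cov(u,v) / (s_u · s_v) = 3.544 / (5.783 × 7.058)
  = 3.544 / 40.8164 ≈ 0.087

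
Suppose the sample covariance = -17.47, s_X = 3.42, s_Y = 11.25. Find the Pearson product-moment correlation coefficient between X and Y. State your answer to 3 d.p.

r = Cov(X,Y) / (s_X · s_Y) = -17.47 / (3.42 × 11.25)
  = -17.47 / 38.4750 ≈ -0.454

-0.454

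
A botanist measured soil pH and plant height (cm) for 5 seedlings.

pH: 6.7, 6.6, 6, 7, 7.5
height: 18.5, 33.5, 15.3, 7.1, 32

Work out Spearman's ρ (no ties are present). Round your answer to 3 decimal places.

Rank pH: 3, 2, 1, 4, 5
Rank height: 3, 5, 2, 1, 4
d = rank(pH) − rank(height): 0, -3, -1, 3, 1; Σd² = 20
ρ = 1 − 6Σd² / [n(n²−1)] = 1 − 6×20 / (5×24) = 1 − 120/120 ≈ 0.000

0.000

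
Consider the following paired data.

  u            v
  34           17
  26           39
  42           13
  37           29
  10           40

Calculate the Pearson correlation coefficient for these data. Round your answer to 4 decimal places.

n = 5, Σu = 149, Σv = 138, Σu² = 5065, Σv² = 4420, Σuv = 3611
nΣuv − ΣuΣv = 18055 − 20562 = -2507
nΣu² − (Σu)² = 25325 − 22201 = 3124; nΣv² − (Σv)² = 22100 − 19044 = 3056
r = -2507 / √(3124 × 3056) = -2507 / 3089.8129 ≈ -0.8114

-0.8114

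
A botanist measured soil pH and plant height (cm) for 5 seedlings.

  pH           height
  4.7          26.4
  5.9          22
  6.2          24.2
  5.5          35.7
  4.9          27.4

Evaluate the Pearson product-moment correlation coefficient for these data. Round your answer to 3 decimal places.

n = 5, Σx = 27.2, Σy = 135.7, Σx² = 149.6, Σy² = 3791.85, Σxy = 734.53
nΣxy − ΣxΣy = 3672.65 − 3691.04 = -18.39
nΣx² − (Σx)² = 748 − 739.84 = 8.16; nΣy² − (Σy)² = 18959.25 − 18414.49 = 544.76
r = -18.39 / √(8.16 × 544.76) = -18.39 / 66.6726 ≈ -0.276

-0.276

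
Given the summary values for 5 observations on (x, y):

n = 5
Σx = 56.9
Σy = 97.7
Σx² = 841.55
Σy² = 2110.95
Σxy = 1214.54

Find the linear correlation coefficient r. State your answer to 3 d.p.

0.519

r = (nΣxy − ΣxΣy) / √[(nΣx² − (Σx)²)(nΣy² − (Σy)²)]
Numerator: 5×1214.54 − 56.9×97.7 = 513.57
Denominator: √[(4207.75 − 3237.61)(10554.75 − 9545.29)] = √[970.14 × 1009.46] = 989.6047
r = 513.57 / 989.6047 ≈ 0.519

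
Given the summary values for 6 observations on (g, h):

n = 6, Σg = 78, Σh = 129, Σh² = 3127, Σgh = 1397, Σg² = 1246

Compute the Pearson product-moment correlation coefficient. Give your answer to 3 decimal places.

-0.978

r = (nΣgh − ΣgΣh) / √[(nΣg² − (Σg)²)(nΣh² − (Σh)²)]
Numerator: 6×1397 − 78×129 = -1680
Denominator: √[(7476 − 6084)(18762 − 16641)] = √[1392 × 2121] = 1718.2642
r = -1680 / 1718.2642 ≈ -0.978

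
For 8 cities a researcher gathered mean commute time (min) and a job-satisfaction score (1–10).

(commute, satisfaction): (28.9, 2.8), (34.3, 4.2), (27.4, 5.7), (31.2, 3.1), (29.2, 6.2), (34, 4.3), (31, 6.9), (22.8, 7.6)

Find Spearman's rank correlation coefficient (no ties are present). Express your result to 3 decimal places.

Rank commute: 3, 8, 2, 6, 4, 7, 5, 1
Rank satisfaction: 1, 3, 5, 2, 6, 4, 7, 8
d = rank(commute) − rank(satisfaction): 2, 5, -3, 4, -2, 3, -2, -7; Σd² = 120
ρ = 1 − 6Σd² / [n(n²−1)] = 1 − 6×120 / (8×63) = 1 − 720/504 ≈ -0.429

-0.429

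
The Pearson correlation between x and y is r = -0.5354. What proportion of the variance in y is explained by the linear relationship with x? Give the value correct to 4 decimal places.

0.2867

r² = (-0.5354)² = 0.2867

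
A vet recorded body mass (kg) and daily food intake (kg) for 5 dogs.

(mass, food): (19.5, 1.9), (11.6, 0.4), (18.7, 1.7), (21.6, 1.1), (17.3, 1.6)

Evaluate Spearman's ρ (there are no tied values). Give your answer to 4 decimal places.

Rank mass: 4, 1, 3, 5, 2
Rank food: 5, 1, 4, 2, 3
d = rank(mass) − rank(food): -1, 0, -1, 3, -1; Σd² = 12
ρ = 1 − 6Σd² / [n(n²−1)] = 1 − 6×12 / (5×24) = 1 − 72/120 ≈ 0.4000

0.4000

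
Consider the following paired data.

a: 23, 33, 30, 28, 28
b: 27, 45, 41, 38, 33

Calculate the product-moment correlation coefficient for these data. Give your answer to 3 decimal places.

n = 5, Σa = 142, Σb = 184, Σa² = 4086, Σb² = 6968, Σab = 5324
nΣab − ΣaΣb = 26620 − 26128 = 492
nΣa² − (Σa)² = 20430 − 20164 = 266; nΣb² − (Σb)² = 34840 − 33856 = 984
r = 492 / √(266 × 984) = 492 / 511.6092 ≈ 0.962

0.962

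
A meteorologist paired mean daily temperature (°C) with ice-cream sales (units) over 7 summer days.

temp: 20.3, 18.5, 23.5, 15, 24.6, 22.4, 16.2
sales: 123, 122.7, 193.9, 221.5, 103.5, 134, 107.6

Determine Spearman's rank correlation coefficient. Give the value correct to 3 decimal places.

Rank temp: 4, 3, 6, 1, 7, 5, 2
Rank sales: 4, 3, 6, 7, 1, 5, 2
d = rank(temp) − rank(sales): 0, 0, 0, -6, 6, 0, 0; Σd² = 72
ρ = 1 − 6Σd² / [n(n²−1)] = 1 − 6×72 / (7×48) = 1 − 432/336 ≈ -0.286

-0.286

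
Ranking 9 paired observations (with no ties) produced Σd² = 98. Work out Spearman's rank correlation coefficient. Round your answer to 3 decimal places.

0.183

ρ = 1 − 6Σd² / [n(n²−1)] = 1 − 6×98 / (9×80)
  = 1 − 588/720 = 1 − 0.8167 ≈ 0.183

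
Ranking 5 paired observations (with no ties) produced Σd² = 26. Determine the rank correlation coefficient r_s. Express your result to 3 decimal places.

ρ = 1 − 6Σd² / [n(n²−1)] = 1 − 6×26 / (5×24)
  = 1 − 156/120 = 1 − 1.3000 ≈ -0.300

-0.300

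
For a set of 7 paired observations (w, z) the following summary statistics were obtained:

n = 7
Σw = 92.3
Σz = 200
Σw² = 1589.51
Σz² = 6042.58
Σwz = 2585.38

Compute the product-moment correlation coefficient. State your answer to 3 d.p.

-0.148

r = (nΣwz − ΣwΣz) / √[(nΣw² − (Σw)²)(nΣz² − (Σz)²)]
Numerator: 7×2585.38 − 92.3×200 = -362.34
Denominator: √[(11126.57 − 8519.29)(42298.06 − 40000)] = √[2607.28 × 2298.06] = 2447.7920
r = -362.34 / 2447.7920 ≈ -0.148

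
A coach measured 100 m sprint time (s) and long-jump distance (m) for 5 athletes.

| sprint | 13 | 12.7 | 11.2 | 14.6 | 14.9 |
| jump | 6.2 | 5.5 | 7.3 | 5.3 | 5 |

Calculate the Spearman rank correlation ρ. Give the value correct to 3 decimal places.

Rank sprint: 3, 2, 1, 4, 5
Rank jump: 4, 3, 5, 2, 1
d = rank(sprint) − rank(jump): -1, -1, -4, 2, 4; Σd² = 38
ρ = 1 − 6Σd² / [n(n²−1)] = 1 − 6×38 / (5×24) = 1 − 228/120 ≈ -0.900

-0.900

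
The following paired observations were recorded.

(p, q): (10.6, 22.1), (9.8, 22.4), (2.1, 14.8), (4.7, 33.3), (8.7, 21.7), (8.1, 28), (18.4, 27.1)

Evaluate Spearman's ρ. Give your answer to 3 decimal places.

0.071

Rank p: 6, 5, 1, 2, 4, 3, 7
Rank q: 3, 4, 1, 7, 2, 6, 5
d = rank(p) − rank(q): 3, 1, 0, -5, 2, -3, 2; Σd² = 52
ρ = 1 − 6Σd² / [n(n²−1)] = 1 − 6×52 / (7×48) = 1 − 312/336 ≈ 0.071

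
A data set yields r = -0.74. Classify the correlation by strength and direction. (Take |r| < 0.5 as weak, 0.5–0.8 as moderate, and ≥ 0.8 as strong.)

r = -0.74 < 0 so the relationship is negative.
|r| = 0.74, which falls in the moderate range.

moderate negative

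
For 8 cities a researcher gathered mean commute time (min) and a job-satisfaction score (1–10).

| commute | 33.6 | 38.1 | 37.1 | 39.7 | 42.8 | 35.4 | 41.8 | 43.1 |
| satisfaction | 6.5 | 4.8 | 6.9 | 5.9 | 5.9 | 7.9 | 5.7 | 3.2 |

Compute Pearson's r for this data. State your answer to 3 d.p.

n = 8, Σx = 311.6, Σy = 46.8, Σx² = 12222.92, Σy² = 287.66, Σxy = 1799.86
nΣxy − ΣxΣy = 14398.88 − 14582.88 = -184
nΣx² − (Σx)² = 97783.36 − 97094.56 = 688.8; nΣy² − (Σy)² = 2301.28 − 2190.24 = 111.04
r = -184 / √(688.8 × 111.04) = -184 / 276.5580 ≈ -0.665

-0.665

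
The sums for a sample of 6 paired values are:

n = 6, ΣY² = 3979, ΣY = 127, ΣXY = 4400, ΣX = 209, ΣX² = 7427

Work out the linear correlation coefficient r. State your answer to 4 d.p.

-0.0547

r = (nΣXY − ΣXΣY) / √[(nΣX² − (ΣX)²)(nΣY² − (ΣY)²)]
Numerator: 6×4400 − 209×127 = -143
Denominator: √[(44562 − 43681)(23874 − 16129)] = √[881 × 7745] = 2612.1533
r = -143 / 2612.1533 ≈ -0.0547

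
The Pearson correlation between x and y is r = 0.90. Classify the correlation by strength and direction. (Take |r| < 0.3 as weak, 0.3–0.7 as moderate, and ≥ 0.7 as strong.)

strong positive

r = 0.90 > 0 so the relationship is positive.
|r| = 0.90, which falls in the strong range.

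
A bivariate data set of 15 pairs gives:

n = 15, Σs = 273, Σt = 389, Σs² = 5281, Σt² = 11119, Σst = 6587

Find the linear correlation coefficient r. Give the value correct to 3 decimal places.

r = (nΣst − ΣsΣt) / √[(nΣs² − (Σs)²)(nΣt² − (Σt)²)]
Numerator: 15×6587 − 273×389 = -7392
Denominator: √[(79215 − 74529)(166785 − 151321)] = √[4686 × 15464] = 8512.5968
r = -7392 / 8512.5968 ≈ -0.868

-0.868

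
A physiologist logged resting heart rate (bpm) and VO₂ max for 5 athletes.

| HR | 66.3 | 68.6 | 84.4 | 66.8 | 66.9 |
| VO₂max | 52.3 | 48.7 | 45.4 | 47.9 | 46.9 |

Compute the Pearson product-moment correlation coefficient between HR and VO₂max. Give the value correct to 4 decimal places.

n = 5, Σx = 353, Σy = 241.2, Σx² = 25162.86, Σy² = 11662.16, Σxy = 16977.4
nΣxy − ΣxΣy = 84887 − 85143.6 = -256.6
nΣx² − (Σx)² = 125814.3 − 124609 = 1205.3; nΣy² − (Σy)² = 58310.8 − 58177.44 = 133.36
r = -256.6 / √(1205.3 × 133.36) = -256.6 / 400.9224 ≈ -0.6400

-0.6400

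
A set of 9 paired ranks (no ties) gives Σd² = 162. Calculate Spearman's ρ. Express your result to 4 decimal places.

ρ = 1 − 6Σd² / [n(n²−1)] = 1 − 6×162 / (9×80)
  = 1 − 972/720 = 1 − 1.35000 ≈ -0.3500

-0.3500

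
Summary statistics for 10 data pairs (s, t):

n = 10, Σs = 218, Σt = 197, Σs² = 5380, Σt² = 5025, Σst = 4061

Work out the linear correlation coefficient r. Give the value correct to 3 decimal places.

r = (nΣst − ΣsΣt) / √[(nΣs² − (Σs)²)(nΣt² − (Σt)²)]
Numerator: 10×4061 − 218×197 = -2336
Denominator: √[(53800 − 47524)(50250 − 38809)] = √[6276 × 11441] = 8473.7073
r = -2336 / 8473.7073 ≈ -0.276

-0.276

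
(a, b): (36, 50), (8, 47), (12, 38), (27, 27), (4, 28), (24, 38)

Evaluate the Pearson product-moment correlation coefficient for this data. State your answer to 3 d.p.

n = 6, Σa = 111, Σb = 228, Σa² = 2825, Σb² = 9110, Σab = 4385
nΣab − ΣaΣb = 26310 − 25308 = 1002
nΣa² − (Σa)² = 16950 − 12321 = 4629; nΣb² − (Σb)² = 54660 − 51984 = 2676
r = 1002 / √(4629 × 2676) = 1002 / 3519.5460 ≈ 0.285

0.285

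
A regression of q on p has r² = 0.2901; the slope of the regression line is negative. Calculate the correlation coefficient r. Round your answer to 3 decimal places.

|r| = √0.2901 = 0.539
The association is negative, so r = −0.539.

-0.539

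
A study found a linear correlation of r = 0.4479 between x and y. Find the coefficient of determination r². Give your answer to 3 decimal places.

0.201

r² = (0.4479)² = 0.201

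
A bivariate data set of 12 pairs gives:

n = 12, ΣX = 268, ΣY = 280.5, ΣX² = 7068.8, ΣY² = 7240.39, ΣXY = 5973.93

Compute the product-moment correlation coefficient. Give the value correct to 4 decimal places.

-0.3376

r = (nΣXY − ΣXΣY) / √[(nΣX² − (ΣX)²)(nΣY² − (ΣY)²)]
Numerator: 12×5973.93 − 268×280.5 = -3486.84
Denominator: √[(84825.6 − 71824)(86884.68 − 78680.25)] = √[13001.6 × 8204.43] = 10328.1517
r = -3486.84 / 10328.1517 ≈ -0.3376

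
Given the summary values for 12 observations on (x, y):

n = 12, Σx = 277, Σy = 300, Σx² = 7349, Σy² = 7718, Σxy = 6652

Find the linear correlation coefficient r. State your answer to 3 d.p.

r = (nΣxy − ΣxΣy) / √[(nΣx² − (Σx)²)(nΣy² − (Σy)²)]
Numerator: 12×6652 − 277×300 = -3276
Denominator: √[(88188 − 76729)(92616 − 90000)] = √[11459 × 2616] = 5475.1022
r = -3276 / 5475.1022 ≈ -0.598

-0.598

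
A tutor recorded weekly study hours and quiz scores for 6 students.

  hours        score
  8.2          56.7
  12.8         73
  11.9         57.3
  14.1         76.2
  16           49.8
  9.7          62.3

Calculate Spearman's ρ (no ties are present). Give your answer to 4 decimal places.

Rank hours: 1, 4, 3, 5, 6, 2
Rank score: 2, 5, 3, 6, 1, 4
d = rank(hours) − rank(score): -1, -1, 0, -1, 5, -2; Σd² = 32
ρ = 1 − 6Σd² / [n(n²−1)] = 1 − 6×32 / (6×35) = 1 − 192/210 ≈ 0.0857

0.0857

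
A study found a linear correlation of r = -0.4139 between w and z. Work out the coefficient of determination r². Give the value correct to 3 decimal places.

r² = (-0.4139)² = 0.171

0.171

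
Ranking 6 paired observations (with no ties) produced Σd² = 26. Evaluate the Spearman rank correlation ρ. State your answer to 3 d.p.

0.257

ρ = 1 − 6Σd² / [n(n²−1)] = 1 − 6×26 / (6×35)
  = 1 − 156/210 = 1 − 0.7429 ≈ 0.257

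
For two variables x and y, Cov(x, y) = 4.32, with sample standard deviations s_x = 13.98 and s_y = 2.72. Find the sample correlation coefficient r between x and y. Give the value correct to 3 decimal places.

r = Cov(x,y) / (s_x · s_y) = 4.32 / (13.98 × 2.72)
  = 4.32 / 38.0256 ≈ 0.114

0.114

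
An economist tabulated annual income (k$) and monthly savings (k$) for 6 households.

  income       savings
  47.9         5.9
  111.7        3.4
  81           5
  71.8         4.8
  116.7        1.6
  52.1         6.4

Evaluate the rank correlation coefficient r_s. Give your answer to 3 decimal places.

-0.886

Rank income: 1, 5, 4, 3, 6, 2
Rank savings: 5, 2, 4, 3, 1, 6
d = rank(income) − rank(savings): -4, 3, 0, 0, 5, -4; Σd² = 66
ρ = 1 − 6Σd² / [n(n²−1)] = 1 − 6×66 / (6×35) = 1 − 396/210 ≈ -0.886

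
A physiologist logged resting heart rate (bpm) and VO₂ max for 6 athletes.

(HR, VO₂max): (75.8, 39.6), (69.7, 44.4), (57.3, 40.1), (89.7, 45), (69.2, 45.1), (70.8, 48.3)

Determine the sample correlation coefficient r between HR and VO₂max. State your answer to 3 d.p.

0.281

n = 6, Σx = 432.5, Σy = 262.5, Σx² = 31734.39, Σy² = 11539.43, Σxy = 18971.15
nΣxy − ΣxΣy = 113826.9 − 113531.25 = 295.65
nΣx² − (Σx)² = 190406.34 − 187056.25 = 3350.09; nΣy² − (Σy)² = 69236.58 − 68906.25 = 330.33
r = 295.65 / √(3350.09 × 330.33) = 295.65 / 1051.9673 ≈ 0.281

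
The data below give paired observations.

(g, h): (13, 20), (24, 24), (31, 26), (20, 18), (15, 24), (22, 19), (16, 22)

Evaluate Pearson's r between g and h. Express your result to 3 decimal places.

n = 7, Σg = 141, Σh = 153, Σg² = 3071, Σh² = 3397, Σgh = 3132
nΣgh − ΣgΣh = 21924 − 21573 = 351
nΣg² − (Σg)² = 21497 − 19881 = 1616; nΣh² − (Σh)² = 23779 − 23409 = 370
r = 351 / √(1616 × 370) = 351 / 773.2529 ≈ 0.454

0.454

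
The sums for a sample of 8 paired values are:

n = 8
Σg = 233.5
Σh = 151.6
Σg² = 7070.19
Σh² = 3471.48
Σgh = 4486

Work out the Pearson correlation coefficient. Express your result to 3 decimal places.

0.157

r = (nΣgh − ΣgΣh) / √[(nΣg² − (Σg)²)(nΣh² − (Σh)²)]
Numerator: 8×4486 − 233.5×151.6 = 489.4
Denominator: √[(56561.52 − 54522.25)(27771.84 − 22982.56)] = √[2039.27 × 4789.28] = 3125.1616
r = 489.4 / 3125.1616 ≈ 0.157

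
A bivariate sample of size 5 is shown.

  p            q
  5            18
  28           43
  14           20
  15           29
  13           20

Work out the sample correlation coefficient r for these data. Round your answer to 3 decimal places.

0.925

n = 5, Σp = 75, Σq = 130, Σp² = 1399, Σq² = 3814, Σpq = 2269
nΣpq − ΣpΣq = 11345 − 9750 = 1595
nΣp² − (Σp)² = 6995 − 5625 = 1370; nΣq² − (Σq)² = 19070 − 16900 = 2170
r = 1595 / √(1370 × 2170) = 1595 / 1724.2100 ≈ 0.925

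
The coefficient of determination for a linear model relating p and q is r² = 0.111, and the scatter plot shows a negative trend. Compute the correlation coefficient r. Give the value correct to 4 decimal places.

-0.3332

|r| = √0.111 = 0.3332
The association is negative, so r = −0.3332.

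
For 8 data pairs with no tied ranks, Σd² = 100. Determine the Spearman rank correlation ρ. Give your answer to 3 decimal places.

ρ = 1 − 6Σd² / [n(n²−1)] = 1 − 6×100 / (8×63)
  = 1 − 600/504 = 1 − 1.1905 ≈ -0.190

-0.190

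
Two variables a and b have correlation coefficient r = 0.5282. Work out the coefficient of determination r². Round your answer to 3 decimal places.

r² = (0.5282)² = 0.279

0.279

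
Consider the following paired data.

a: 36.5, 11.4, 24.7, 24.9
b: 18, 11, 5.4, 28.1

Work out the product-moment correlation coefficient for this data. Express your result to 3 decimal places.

0.306

n = 4, Σa = 97.5, Σb = 62.5, Σa² = 2692.31, Σb² = 1263.77, Σab = 1615.47
nΣab − ΣaΣb = 6461.88 − 6093.75 = 368.13
nΣa² − (Σa)² = 10769.24 − 9506.25 = 1262.99; nΣb² − (Σb)² = 5055.08 − 3906.25 = 1148.83
r = 368.13 / √(1262.99 × 1148.83) = 368.13 / 1204.5583 ≈ 0.306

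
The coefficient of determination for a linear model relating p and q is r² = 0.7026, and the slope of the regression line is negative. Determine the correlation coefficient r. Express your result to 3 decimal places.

|r| = √0.7026 = 0.838
The association is negative, so r = −0.838.

-0.838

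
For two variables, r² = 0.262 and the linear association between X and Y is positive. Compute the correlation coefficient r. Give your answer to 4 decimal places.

|r| = √0.262 = 0.5119
The association is positive, so r = 0.5119.

0.5119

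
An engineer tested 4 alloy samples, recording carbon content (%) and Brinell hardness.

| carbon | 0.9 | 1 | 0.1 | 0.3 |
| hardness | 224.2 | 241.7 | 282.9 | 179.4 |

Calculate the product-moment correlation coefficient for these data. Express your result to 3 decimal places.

n = 4, Σx = 2.3, Σy = 928.2, Σx² = 1.91, Σy² = 220901.3, Σxy = 525.59
nΣxy − ΣxΣy = 2102.36 − 2134.86 = -32.5
nΣx² − (Σx)² = 7.64 − 5.29 = 2.35; nΣy² − (Σy)² = 883605.2 − 861555.24 = 22049.96
r = -32.5 / √(2.35 × 22049.96) = -32.5 / 227.6344 ≈ -0.143

-0.143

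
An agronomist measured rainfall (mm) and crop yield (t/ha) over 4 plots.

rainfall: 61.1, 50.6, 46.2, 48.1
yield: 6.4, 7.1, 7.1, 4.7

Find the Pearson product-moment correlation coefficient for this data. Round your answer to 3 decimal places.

n = 4, Σx = 206, Σy = 25.3, Σx² = 10741.62, Σy² = 163.87, Σxy = 1304.39
nΣxy − ΣxΣy = 5217.56 − 5211.8 = 5.76
nΣx² − (Σx)² = 42966.48 − 42436 = 530.48; nΣy² − (Σy)² = 655.48 − 640.09 = 15.39
r = 5.76 / √(530.48 × 15.39) = 5.76 / 90.3553 ≈ 0.064

0.064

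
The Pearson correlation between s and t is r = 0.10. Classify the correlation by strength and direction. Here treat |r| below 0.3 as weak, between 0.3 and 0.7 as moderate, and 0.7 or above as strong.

r = 0.10 > 0 so the relationship is positive.
|r| = 0.10, which falls in the weak range.

weak positive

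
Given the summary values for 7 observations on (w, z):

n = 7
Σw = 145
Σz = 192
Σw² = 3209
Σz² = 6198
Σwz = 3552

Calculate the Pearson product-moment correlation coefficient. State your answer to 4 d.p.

r = (nΣwz − ΣwΣz) / √[(nΣw² − (Σw)²)(nΣz² − (Σz)²)]
Numerator: 7×3552 − 145×192 = -2976
Denominator: √[(22463 − 21025)(43386 − 36864)] = √[1438 × 6522] = 3062.4559
r = -2976 / 3062.4559 ≈ -0.9718

-0.9718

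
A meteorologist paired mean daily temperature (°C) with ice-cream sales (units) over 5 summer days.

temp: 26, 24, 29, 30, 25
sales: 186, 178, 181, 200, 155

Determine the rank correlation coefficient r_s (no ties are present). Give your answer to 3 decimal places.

Rank temp: 3, 1, 4, 5, 2
Rank sales: 4, 2, 3, 5, 1
d = rank(temp) − rank(sales): -1, -1, 1, 0, 1; Σd² = 4
ρ = 1 − 6Σd² / [n(n²−1)] = 1 − 6×4 / (5×24) = 1 − 24/120 ≈ 0.800

0.800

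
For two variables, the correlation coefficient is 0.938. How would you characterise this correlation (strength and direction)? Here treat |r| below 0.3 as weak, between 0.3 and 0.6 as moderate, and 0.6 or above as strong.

strong positive

r = 0.938 > 0 so the relationship is positive.
|r| = 0.938, which falls in the strong range.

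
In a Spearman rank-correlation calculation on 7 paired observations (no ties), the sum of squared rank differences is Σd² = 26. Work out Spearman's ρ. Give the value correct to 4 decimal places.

0.5357

ρ = 1 − 6Σd² / [n(n²−1)] = 1 − 6×26 / (7×48)
  = 1 − 156/336 = 1 − 0.46429 ≈ 0.5357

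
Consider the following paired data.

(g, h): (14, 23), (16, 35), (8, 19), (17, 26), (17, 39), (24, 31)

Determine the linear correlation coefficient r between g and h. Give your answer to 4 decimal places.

n = 6, Σg = 96, Σh = 173, Σg² = 1670, Σh² = 5273, Σgh = 2883
nΣgh − ΣgΣh = 17298 − 16608 = 690
nΣg² − (Σg)² = 10020 − 9216 = 804; nΣh² − (Σh)² = 31638 − 29929 = 1709
r = 690 / √(804 × 1709) = 690 / 1172.1928 ≈ 0.5886

0.5886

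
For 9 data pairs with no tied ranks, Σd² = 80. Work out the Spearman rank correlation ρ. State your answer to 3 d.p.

0.333

ρ = 1 − 6Σd² / [n(n²−1)] = 1 − 6×80 / (9×80)
  = 1 − 480/720 = 1 − 0.6667 ≈ 0.333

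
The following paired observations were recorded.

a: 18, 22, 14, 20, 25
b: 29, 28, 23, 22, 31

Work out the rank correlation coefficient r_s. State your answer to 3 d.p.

0.500

Rank a: 2, 4, 1, 3, 5
Rank b: 4, 3, 2, 1, 5
d = rank(a) − rank(b): -2, 1, -1, 2, 0; Σd² = 10
ρ = 1 − 6Σd² / [n(n²−1)] = 1 − 6×10 / (5×24) = 1 − 60/120 ≈ 0.500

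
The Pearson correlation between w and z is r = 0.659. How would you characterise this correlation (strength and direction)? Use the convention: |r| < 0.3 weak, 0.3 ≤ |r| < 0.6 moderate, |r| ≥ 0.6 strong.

r = 0.659 > 0 so the relationship is positive.
|r| = 0.659, which falls in the strong range.

strong positive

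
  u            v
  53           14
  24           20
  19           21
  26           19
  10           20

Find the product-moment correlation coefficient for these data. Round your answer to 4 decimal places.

n = 5, Σu = 132, Σv = 94, Σu² = 4522, Σv² = 1798, Σuv = 2315
nΣuv − ΣuΣv = 11575 − 12408 = -833
nΣu² − (Σu)² = 22610 − 17424 = 5186; nΣv² − (Σv)² = 8990 − 8836 = 154
r = -833 / √(5186 × 154) = -833 / 893.6688 ≈ -0.9321

-0.9321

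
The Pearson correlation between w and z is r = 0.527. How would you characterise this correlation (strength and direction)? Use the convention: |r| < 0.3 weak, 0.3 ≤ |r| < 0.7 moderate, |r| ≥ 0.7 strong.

moderate positive

r = 0.527 > 0 so the relationship is positive.
|r| = 0.527, which falls in the moderate range.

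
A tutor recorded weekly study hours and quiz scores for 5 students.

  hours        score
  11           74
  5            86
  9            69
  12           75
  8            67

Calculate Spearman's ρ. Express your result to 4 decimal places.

Rank hours: 4, 1, 3, 5, 2
Rank score: 3, 5, 2, 4, 1
d = rank(hours) − rank(score): 1, -4, 1, 1, 1; Σd² = 20
ρ = 1 − 6Σd² / [n(n²−1)] = 1 − 6×20 / (5×24) = 1 − 120/120 ≈ 0.0000

0.0000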